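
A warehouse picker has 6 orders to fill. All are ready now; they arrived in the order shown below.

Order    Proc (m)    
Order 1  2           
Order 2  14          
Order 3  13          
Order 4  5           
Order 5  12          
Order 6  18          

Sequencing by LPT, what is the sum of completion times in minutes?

278

LPT (decreasing processing time): Order 6 Order 2 Order 3 Order 5 Order 4 Order 1.
Order 6: 0→18
Order 2: 18→32
Order 3: 32→45
Order 5: 45→57
Order 4: 57→62
Order 1: 62→64
Sum = 18+32+45+57+62+64 = 278.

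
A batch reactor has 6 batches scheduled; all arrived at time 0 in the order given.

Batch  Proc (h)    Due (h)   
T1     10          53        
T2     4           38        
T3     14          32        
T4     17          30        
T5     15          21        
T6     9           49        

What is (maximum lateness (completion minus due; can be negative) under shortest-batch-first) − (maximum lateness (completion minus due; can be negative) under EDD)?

23

SPT (increasing processing time): T2 T6 T1 T3 T5 T4.
T2: 0→4, due 38, lateness -34
T6: 4→13, due 49, lateness -36
T1: 13→23, due 53, lateness -30
T3: 23→37, due 32, lateness 5
T5: 37→52, due 21, lateness 31
T4: 52→69, due 30, lateness 39
Maximum = 39.
EDD (increasing due date): T5 T4 T3 T2 T6 T1.
T5: 0→15, due 21, lateness -6
T4: 15→32, due 30, lateness 2
T3: 32→46, due 32, lateness 14
T2: 46→50, due 38, lateness 12
T6: 50→59, due 49, lateness 10
T1: 59→69, due 53, lateness 16
Maximum = 16.
Difference = 39 − 16 = 23.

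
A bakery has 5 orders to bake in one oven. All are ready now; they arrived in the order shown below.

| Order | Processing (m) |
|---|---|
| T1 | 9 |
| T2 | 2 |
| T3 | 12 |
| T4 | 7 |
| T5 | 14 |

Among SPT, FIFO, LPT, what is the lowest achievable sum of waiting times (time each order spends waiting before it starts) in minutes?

59

SPT (increasing processing time): T2 T4 T1 T3 T5.
T2: waits 0, runs 0→2
T4: waits 2, runs 2→9
T1: waits 9, runs 9→18
T3: waits 18, runs 18→30
T5: waits 30, runs 30→44
Sum = 0+2+9+18+30 = 59.
FIFO (arrival order): T1 T2 T3 T4 T5.
T1: waits 0, runs 0→9
T2: waits 9, runs 9→11
T3: waits 11, runs 11→23
T4: waits 23, runs 23→30
T5: waits 30, runs 30→44
Sum = 0+9+11+23+30 = 73.
LPT (decreasing processing time): T5 T3 T1 T4 T2.
T5: waits 0, runs 0→14
T3: waits 14, runs 14→26
T1: waits 26, runs 26→35
T4: waits 35, runs 35→42
T2: waits 42, runs 42→44
Sum = 0+14+26+35+42 = 117.
SPT 59, FIFO 73, LPT 117 → minimum 59.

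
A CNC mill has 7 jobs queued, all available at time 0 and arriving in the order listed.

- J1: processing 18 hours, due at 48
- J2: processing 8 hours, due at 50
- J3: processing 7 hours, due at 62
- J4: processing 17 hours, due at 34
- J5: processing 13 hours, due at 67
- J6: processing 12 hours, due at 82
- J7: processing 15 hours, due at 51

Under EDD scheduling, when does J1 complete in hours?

EDD (increasing due date): J4 J1 J2 J7 J3 J5 J6.
J4: 0→17
J1: 17→35

35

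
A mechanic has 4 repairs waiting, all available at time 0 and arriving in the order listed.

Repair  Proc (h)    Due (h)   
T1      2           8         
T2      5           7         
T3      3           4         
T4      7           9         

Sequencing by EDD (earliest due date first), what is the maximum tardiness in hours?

8

EDD (increasing due date): T3 T2 T1 T4.
T3: 0→3, due 4, tardiness 0
T2: 3→8, due 7, tardiness 1
T1: 8→10, due 8, tardiness 2
T4: 10→17, due 9, tardiness 8
Maximum = 8.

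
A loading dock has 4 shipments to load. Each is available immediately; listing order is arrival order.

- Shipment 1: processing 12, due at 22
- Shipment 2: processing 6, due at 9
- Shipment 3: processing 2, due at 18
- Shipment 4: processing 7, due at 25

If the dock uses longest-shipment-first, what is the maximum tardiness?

LPT (decreasing processing time): Shipment 1 Shipment 4 Shipment 2 Shipment 3.
Shipment 1: 0→12, due 22, tardiness 0
Shipment 4: 12→19, due 25, tardiness 0
Shipment 2: 19→25, due 9, tardiness 16
Shipment 3: 25→27, due 18, tardiness 9
Maximum = 16.

16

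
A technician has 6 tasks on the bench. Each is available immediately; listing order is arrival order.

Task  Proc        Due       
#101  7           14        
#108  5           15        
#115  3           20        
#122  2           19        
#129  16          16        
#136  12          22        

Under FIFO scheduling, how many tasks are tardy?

2

FIFO (arrival order): #101 #108 #115 #122 #129 #136.
#101: 0→7, due 14, tardiness 0
#108: 7→12, due 15, tardiness 0
#115: 12→15, due 20, tardiness 0
#122: 15→17, due 19, tardiness 0
#129: 17→33, due 16, tardiness 17
#136: 33→45, due 22, tardiness 23
Late tasks: 2.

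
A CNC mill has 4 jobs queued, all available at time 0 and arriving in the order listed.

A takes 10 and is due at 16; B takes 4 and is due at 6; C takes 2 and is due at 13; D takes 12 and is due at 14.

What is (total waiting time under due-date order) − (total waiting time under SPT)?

EDD (increasing due date): B C D A.
B: waits 0, runs 0→4
C: waits 4, runs 4→6
D: waits 6, runs 6→18
A: waits 18, runs 18→28
Sum = 0+4+6+18 = 28.
SPT (increasing processing time): C B A D.
C: waits 0, runs 0→2
B: waits 2, runs 2→6
A: waits 6, runs 6→16
D: waits 16, runs 16→28
Sum = 0+2+6+16 = 24.
Difference = 28 − 24 = 4.

4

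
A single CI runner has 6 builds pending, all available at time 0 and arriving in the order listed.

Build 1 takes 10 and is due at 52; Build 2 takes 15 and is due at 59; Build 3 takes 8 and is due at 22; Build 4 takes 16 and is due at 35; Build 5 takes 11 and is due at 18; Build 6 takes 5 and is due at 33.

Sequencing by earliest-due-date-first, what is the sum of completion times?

EDD (increasing due date): Build 5 Build 3 Build 6 Build 4 Build 1 Build 2.
Build 5: 0→11
Build 3: 11→19
Build 6: 19→24
Build 4: 24→40
Build 1: 40→50
Build 2: 50→65
Sum = 11+19+24+40+50+65 = 209.

209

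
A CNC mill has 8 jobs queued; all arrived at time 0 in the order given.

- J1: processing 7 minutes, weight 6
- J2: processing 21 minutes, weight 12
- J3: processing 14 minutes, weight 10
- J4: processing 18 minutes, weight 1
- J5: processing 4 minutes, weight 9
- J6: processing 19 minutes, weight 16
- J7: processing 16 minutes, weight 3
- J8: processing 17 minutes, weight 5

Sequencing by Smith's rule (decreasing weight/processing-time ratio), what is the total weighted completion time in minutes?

WSPT (decreasing weight/processing-time ratio): J5 J1 J6 J3 J2 J8 J7 J4.
J5: finishes 4, weight 9, w·C = 36
J1: finishes 11, weight 6, w·C = 66
J6: finishes 30, weight 16, w·C = 480
J3: finishes 44, weight 10, w·C = 440
J2: finishes 65, weight 12, w·C = 780
J8: finishes 82, weight 5, w·C = 410
J7: finishes 98, weight 3, w·C = 294
J4: finishes 116, weight 1, w·C = 116
Sum = 36+66+480+440+780+410+294+116 = 2622.

2622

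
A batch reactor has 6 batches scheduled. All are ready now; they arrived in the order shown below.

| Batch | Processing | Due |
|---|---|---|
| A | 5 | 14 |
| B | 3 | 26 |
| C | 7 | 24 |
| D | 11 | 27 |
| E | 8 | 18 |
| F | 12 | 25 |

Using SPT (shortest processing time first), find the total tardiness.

SPT (increasing processing time): B A C E D F.
B: 0→3, due 26, tardiness 0
A: 3→8, due 14, tardiness 0
C: 8→15, due 24, tardiness 0
E: 15→23, due 18, tardiness 5
D: 23→34, due 27, tardiness 7
F: 34→46, due 25, tardiness 21
Sum = 0+0+0+5+7+21 = 33.

33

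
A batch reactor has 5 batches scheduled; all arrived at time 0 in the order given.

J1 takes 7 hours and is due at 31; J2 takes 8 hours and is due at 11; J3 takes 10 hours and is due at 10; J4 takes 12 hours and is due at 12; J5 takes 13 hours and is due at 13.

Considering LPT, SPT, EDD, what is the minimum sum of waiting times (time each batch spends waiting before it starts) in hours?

84

LPT (decreasing processing time): J5 J4 J3 J2 J1.
J5: waits 0, runs 0→13
J4: waits 13, runs 13→25
J3: waits 25, runs 25→35
J2: waits 35, runs 35→43
J1: waits 43, runs 43→50
Sum = 0+13+25+35+43 = 116.
SPT (increasing processing time): J1 J2 J3 J4 J5.
J1: waits 0, runs 0→7
J2: waits 7, runs 7→15
J3: waits 15, runs 15→25
J4: waits 25, runs 25→37
J5: waits 37, runs 37→50
Sum = 0+7+15+25+37 = 84.
EDD (increasing due date): J3 J2 J4 J5 J1.
J3: waits 0, runs 0→10
J2: waits 10, runs 10→18
J4: waits 18, runs 18→30
J5: waits 30, runs 30→43
J1: waits 43, runs 43→50
Sum = 0+10+18+30+43 = 101.
LPT 116, SPT 84, EDD 101 → minimum 84.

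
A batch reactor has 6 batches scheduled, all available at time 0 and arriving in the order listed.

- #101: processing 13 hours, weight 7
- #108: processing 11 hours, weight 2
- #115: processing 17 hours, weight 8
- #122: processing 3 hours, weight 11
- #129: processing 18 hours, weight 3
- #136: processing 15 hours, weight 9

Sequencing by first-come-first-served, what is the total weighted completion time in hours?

1830

FIFO (arrival order): #101 #108 #115 #122 #129 #136.
#101: finishes 13, weight 7, w·C = 91
#108: finishes 24, weight 2, w·C = 48
#115: finishes 41, weight 8, w·C = 328
#122: finishes 44, weight 11, w·C = 484
#129: finishes 62, weight 3, w·C = 186
#136: finishes 77, weight 9, w·C = 693
Sum = 91+48+328+484+186+693 = 1830.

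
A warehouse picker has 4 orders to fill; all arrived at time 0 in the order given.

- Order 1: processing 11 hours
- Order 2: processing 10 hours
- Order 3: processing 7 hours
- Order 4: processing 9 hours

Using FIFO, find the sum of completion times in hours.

97

FIFO (arrival order): Order 1 Order 2 Order 3 Order 4.
Order 1: 0→11
Order 2: 11→21
Order 3: 21→28
Order 4: 28→37
Sum = 11+21+28+37 = 97.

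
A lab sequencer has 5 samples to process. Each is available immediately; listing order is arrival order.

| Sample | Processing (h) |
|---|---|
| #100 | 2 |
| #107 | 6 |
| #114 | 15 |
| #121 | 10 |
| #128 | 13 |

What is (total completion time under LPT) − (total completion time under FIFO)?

59

LPT (decreasing processing time): #114 #128 #121 #107 #100.
#114: 0→15
#128: 15→28
#121: 28→38
#107: 38→44
#100: 44→46
Sum = 15+28+38+44+46 = 171.
FIFO (arrival order): #100 #107 #114 #121 #128.
#100: 0→2
#107: 2→8
#114: 8→23
#121: 23→33
#128: 33→46
Sum = 2+8+23+33+46 = 112.
Difference = 171 − 112 = 59.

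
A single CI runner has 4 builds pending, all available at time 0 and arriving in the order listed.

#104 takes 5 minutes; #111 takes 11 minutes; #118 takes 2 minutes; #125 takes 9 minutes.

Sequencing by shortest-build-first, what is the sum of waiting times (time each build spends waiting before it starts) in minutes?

25

SPT (increasing processing time): #118 #104 #125 #111.
#118: waits 0, runs 0→2
#104: waits 2, runs 2→7
#125: waits 7, runs 7→16
#111: waits 16, runs 16→27
Sum = 0+2+7+16 = 25.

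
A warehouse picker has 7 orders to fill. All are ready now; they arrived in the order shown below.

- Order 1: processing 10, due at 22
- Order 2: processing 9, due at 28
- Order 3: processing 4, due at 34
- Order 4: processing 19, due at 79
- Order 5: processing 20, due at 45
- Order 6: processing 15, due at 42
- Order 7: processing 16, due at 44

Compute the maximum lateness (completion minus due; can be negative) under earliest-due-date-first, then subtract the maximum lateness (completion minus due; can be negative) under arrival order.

EDD (increasing due date): Order 1 Order 2 Order 3 Order 6 Order 7 Order 5 Order 4.
Order 1: 0→10, due 22, lateness -12
Order 2: 10→19, due 28, lateness -9
Order 3: 19→23, due 34, lateness -11
Order 6: 23→38, due 42, lateness -4
Order 7: 38→54, due 44, lateness 10
Order 5: 54→74, due 45, lateness 29
Order 4: 74→93, due 79, lateness 14
Maximum = 29.
FIFO (arrival order): Order 1 Order 2 Order 3 Order 4 Order 5 Order 6 Order 7.
Order 1: 0→10, due 22, lateness -12
Order 2: 10→19, due 28, lateness -9
Order 3: 19→23, due 34, lateness -11
Order 4: 23→42, due 79, lateness -37
Order 5: 42→62, due 45, lateness 17
Order 6: 62→77, due 42, lateness 35
Order 7: 77→93, due 44, lateness 49
Maximum = 49.
Difference = 29 − 49 = -20.

-20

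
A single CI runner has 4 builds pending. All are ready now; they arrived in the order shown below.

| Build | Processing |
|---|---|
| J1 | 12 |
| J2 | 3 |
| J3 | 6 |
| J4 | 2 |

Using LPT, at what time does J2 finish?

LPT (decreasing processing time): J1 J3 J2 J4.
J1: 0→12
J3: 12→18
J2: 18→21

21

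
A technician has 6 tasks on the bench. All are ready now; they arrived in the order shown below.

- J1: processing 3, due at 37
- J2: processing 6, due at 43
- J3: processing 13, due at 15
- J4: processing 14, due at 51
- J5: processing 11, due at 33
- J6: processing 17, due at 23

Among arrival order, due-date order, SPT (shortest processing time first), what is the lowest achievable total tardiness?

42

FIFO (arrival order): J1 J2 J3 J4 J5 J6.
J1: 0→3, due 37, tardiness 0
J2: 3→9, due 43, tardiness 0
J3: 9→22, due 15, tardiness 7
J4: 22→36, due 51, tardiness 0
J5: 36→47, due 33, tardiness 14
J6: 47→64, due 23, tardiness 41
Sum = 0+0+7+0+14+41 = 62.
EDD (increasing due date): J3 J6 J5 J1 J2 J4.
J3: 0→13, due 15, tardiness 0
J6: 13→30, due 23, tardiness 7
J5: 30→41, due 33, tardiness 8
J1: 41→44, due 37, tardiness 7
J2: 44→50, due 43, tardiness 7
J4: 50→64, due 51, tardiness 13
Sum = 0+7+8+7+7+13 = 42.
SPT (increasing processing time): J1 J2 J5 J3 J4 J6.
J1: 0→3, due 37, tardiness 0
J2: 3→9, due 43, tardiness 0
J5: 9→20, due 33, tardiness 0
J3: 20→33, due 15, tardiness 18
J4: 33→47, due 51, tardiness 0
J6: 47→64, due 23, tardiness 41
Sum = 0+0+0+18+0+41 = 59.
FIFO 62, EDD 42, SPT 59 → minimum 42.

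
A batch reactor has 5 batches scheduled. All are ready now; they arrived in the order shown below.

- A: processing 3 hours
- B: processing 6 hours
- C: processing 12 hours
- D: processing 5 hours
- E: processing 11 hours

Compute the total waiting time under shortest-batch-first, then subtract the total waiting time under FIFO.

-9

SPT (increasing processing time): A D B E C.
A: waits 0, runs 0→3
D: waits 3, runs 3→8
B: waits 8, runs 8→14
E: waits 14, runs 14→25
C: waits 25, runs 25→37
Sum = 0+3+8+14+25 = 50.
FIFO (arrival order): A B C D E.
A: waits 0, runs 0→3
B: waits 3, runs 3→9
C: waits 9, runs 9→21
D: waits 21, runs 21→26
E: waits 26, runs 26→37
Sum = 0+3+9+21+26 = 59.
Difference = 50 − 59 = -9.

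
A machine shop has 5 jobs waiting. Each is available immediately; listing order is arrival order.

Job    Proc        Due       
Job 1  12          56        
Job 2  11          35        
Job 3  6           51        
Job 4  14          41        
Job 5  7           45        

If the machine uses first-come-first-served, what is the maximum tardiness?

FIFO (arrival order): Job 1 Job 2 Job 3 Job 4 Job 5.
Job 1: 0→12, due 56, tardiness 0
Job 2: 12→23, due 35, tardiness 0
Job 3: 23→29, due 51, tardiness 0
Job 4: 29→43, due 41, tardiness 2
Job 5: 43→50, due 45, tardiness 5
Maximum = 5.

5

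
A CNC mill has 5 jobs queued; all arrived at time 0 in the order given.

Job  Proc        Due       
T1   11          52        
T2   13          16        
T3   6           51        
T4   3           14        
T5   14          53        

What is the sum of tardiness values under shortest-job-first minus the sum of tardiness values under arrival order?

-10

SPT (increasing processing time): T4 T3 T1 T2 T5.
T4: 0→3, due 14, tardiness 0
T3: 3→9, due 51, tardiness 0
T1: 9→20, due 52, tardiness 0
T2: 20→33, due 16, tardiness 17
T5: 33→47, due 53, tardiness 0
Sum = 0+0+0+17+0 = 17.
FIFO (arrival order): T1 T2 T3 T4 T5.
T1: 0→11, due 52, tardiness 0
T2: 11→24, due 16, tardiness 8
T3: 24→30, due 51, tardiness 0
T4: 30→33, due 14, tardiness 19
T5: 33→47, due 53, tardiness 0
Sum = 0+8+0+19+0 = 27.
Difference = 17 − 27 = -10.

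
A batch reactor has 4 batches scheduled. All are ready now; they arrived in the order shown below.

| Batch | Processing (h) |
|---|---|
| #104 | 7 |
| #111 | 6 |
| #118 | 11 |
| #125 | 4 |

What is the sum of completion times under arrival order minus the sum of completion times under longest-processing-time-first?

-9

FIFO (arrival order): #104 #111 #118 #125.
#104: 0→7
#111: 7→13
#118: 13→24
#125: 24→28
Sum = 7+13+24+28 = 72.
LPT (decreasing processing time): #118 #104 #111 #125.
#118: 0→11
#104: 11→18
#111: 18→24
#125: 24→28
Sum = 11+18+24+28 = 81.
Difference = 72 − 81 = -9.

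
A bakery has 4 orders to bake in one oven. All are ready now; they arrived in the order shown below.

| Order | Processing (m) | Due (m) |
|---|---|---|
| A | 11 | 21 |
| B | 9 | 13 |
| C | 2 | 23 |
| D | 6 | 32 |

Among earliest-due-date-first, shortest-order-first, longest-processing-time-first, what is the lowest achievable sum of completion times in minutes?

EDD (increasing due date): B A C D.
B: 0→9
A: 9→20
C: 20→22
D: 22→28
Sum = 9+20+22+28 = 79.
SPT (increasing processing time): C D B A.
C: 0→2
D: 2→8
B: 8→17
A: 17→28
Sum = 2+8+17+28 = 55.
LPT (decreasing processing time): A B D C.
A: 0→11
B: 11→20
D: 20→26
C: 26→28
Sum = 11+20+26+28 = 85.
EDD 79, SPT 55, LPT 85 → minimum 55.

55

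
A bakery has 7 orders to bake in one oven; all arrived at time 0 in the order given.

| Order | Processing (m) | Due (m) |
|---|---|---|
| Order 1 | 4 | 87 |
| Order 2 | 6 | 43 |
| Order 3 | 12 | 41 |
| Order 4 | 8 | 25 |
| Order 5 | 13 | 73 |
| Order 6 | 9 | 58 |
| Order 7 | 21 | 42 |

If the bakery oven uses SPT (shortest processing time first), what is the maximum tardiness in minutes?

31

SPT (increasing processing time): Order 1 Order 2 Order 4 Order 6 Order 3 Order 5 Order 7.
Order 1: 0→4, due 87, tardiness 0
Order 2: 4→10, due 43, tardiness 0
Order 4: 10→18, due 25, tardiness 0
Order 6: 18→27, due 58, tardiness 0
Order 3: 27→39, due 41, tardiness 0
Order 5: 39→52, due 73, tardiness 0
Order 7: 52→73, due 42, tardiness 31
Maximum = 31.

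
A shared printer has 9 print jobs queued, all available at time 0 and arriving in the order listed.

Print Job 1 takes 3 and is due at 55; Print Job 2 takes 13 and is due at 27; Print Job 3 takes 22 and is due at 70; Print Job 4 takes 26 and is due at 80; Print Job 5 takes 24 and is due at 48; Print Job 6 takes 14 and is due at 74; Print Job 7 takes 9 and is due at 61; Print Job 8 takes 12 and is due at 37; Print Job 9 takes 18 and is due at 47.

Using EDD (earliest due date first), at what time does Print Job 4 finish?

141

EDD (increasing due date): Print Job 2 Print Job 8 Print Job 9 Print Job 5 Print Job 1 Print Job 7 Print Job 3 Print Job 6 Print Job 4.
Print Job 2: 0→13
Print Job 8: 13→25
Print Job 9: 25→43
Print Job 5: 43→67
Print Job 1: 67→70
Print Job 7: 70→79
Print Job 3: 79→101
Print Job 6: 101→115
Print Job 4: 115→141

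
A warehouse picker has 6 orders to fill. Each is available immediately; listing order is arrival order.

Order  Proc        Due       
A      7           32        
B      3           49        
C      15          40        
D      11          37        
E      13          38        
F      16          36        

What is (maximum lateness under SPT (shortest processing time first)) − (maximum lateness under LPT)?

-1

SPT (increasing processing time): B A D E C F.
B: 0→3, due 49, lateness -46
A: 3→10, due 32, lateness -22
D: 10→21, due 37, lateness -16
E: 21→34, due 38, lateness -4
C: 34→49, due 40, lateness 9
F: 49→65, due 36, lateness 29
Maximum = 29.
LPT (decreasing processing time): F C E D A B.
F: 0→16, due 36, lateness -20
C: 16→31, due 40, lateness -9
E: 31→44, due 38, lateness 6
D: 44→55, due 37, lateness 18
A: 55→62, due 32, lateness 30
B: 62→65, due 49, lateness 16
Maximum = 30.
Difference = 29 − 30 = -1.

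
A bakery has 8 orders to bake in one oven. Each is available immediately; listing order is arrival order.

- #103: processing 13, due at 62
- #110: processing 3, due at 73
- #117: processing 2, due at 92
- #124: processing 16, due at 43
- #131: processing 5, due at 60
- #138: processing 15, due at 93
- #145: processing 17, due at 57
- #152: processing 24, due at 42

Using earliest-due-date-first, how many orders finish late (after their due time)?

4

EDD (increasing due date): #152 #124 #145 #131 #103 #110 #117 #138.
#152: 0→24, due 42, tardiness 0
#124: 24→40, due 43, tardiness 0
#145: 40→57, due 57, tardiness 0
#131: 57→62, due 60, tardiness 2
#103: 62→75, due 62, tardiness 13
#110: 75→78, due 73, tardiness 5
#117: 78→80, due 92, tardiness 0
#138: 80→95, due 93, tardiness 2
Late orders: 4.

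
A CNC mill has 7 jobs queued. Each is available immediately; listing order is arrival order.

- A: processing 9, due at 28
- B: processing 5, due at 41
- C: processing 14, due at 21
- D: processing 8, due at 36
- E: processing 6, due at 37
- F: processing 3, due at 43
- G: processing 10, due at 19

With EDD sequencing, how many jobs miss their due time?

EDD (increasing due date): G C A D E B F.
G: 0→10, due 19, tardiness 0
C: 10→24, due 21, tardiness 3
A: 24→33, due 28, tardiness 5
D: 33→41, due 36, tardiness 5
E: 41→47, due 37, tardiness 10
B: 47→52, due 41, tardiness 11
F: 52→55, due 43, tardiness 12
Late jobs: 6.

6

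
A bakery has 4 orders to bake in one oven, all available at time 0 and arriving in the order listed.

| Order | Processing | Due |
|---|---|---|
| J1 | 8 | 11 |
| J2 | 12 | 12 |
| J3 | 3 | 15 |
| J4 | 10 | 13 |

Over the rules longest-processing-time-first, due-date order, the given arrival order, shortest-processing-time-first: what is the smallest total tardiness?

LPT (decreasing processing time): J2 J4 J1 J3.
J2: 0→12, due 12, tardiness 0
J4: 12→22, due 13, tardiness 9
J1: 22→30, due 11, tardiness 19
J3: 30→33, due 15, tardiness 18
Sum = 0+9+19+18 = 46.
EDD (increasing due date): J1 J2 J4 J3.
J1: 0→8, due 11, tardiness 0
J2: 8→20, due 12, tardiness 8
J4: 20→30, due 13, tardiness 17
J3: 30→33, due 15, tardiness 18
Sum = 0+8+17+18 = 43.
FIFO (arrival order): J1 J2 J3 J4.
J1: 0→8, due 11, tardiness 0
J2: 8→20, due 12, tardiness 8
J3: 20→23, due 15, tardiness 8
J4: 23→33, due 13, tardiness 20
Sum = 0+8+8+20 = 36.
SPT (increasing processing time): J3 J1 J4 J2.
J3: 0→3, due 15, tardiness 0
J1: 3→11, due 11, tardiness 0
J4: 11→21, due 13, tardiness 8
J2: 21→33, due 12, tardiness 21
Sum = 0+0+8+21 = 29.
LPT 46, EDD 43, FIFO 36, SPT 29 → minimum 29.

29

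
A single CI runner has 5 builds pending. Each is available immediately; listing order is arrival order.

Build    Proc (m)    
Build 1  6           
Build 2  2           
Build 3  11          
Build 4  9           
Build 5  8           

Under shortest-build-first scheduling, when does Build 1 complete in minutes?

8

SPT (increasing processing time): Build 2 Build 1 Build 5 Build 4 Build 3.
Build 2: 0→2
Build 1: 2→8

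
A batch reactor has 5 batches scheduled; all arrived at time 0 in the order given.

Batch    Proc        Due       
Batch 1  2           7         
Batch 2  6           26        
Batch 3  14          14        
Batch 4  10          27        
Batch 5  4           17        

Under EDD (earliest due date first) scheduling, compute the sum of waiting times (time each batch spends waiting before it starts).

EDD (increasing due date): Batch 1 Batch 3 Batch 5 Batch 2 Batch 4.
Batch 1: waits 0, runs 0→2
Batch 3: waits 2, runs 2→16
Batch 5: waits 16, runs 16→20
Batch 2: waits 20, runs 20→26
Batch 4: waits 26, runs 26→36
Sum = 0+2+16+20+26 = 64.

64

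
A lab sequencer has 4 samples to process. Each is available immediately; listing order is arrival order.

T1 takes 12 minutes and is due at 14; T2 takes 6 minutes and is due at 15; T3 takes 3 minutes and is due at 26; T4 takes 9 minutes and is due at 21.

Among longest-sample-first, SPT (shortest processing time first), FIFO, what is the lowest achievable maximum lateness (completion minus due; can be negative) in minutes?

LPT (decreasing processing time): T1 T4 T2 T3.
T1: 0→12, due 14, lateness -2
T4: 12→21, due 21, lateness 0
T2: 21→27, due 15, lateness 12
T3: 27→30, due 26, lateness 4
Maximum = 12.
SPT (increasing processing time): T3 T2 T4 T1.
T3: 0→3, due 26, lateness -23
T2: 3→9, due 15, lateness -6
T4: 9→18, due 21, lateness -3
T1: 18→30, due 14, lateness 16
Maximum = 16.
FIFO (arrival order): T1 T2 T3 T4.
T1: 0→12, due 14, lateness -2
T2: 12→18, due 15, lateness 3
T3: 18→21, due 26, lateness -5
T4: 21→30, due 21, lateness 9
Maximum = 9.
LPT 12, SPT 16, FIFO 9 → minimum 9.

9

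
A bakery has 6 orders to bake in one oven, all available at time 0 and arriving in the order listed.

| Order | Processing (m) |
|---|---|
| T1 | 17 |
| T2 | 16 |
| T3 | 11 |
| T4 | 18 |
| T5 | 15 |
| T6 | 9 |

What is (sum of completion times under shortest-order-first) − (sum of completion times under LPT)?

SPT (increasing processing time): T6 T3 T5 T2 T1 T4.
T6: 0→9
T3: 9→20
T5: 20→35
T2: 35→51
T1: 51→68
T4: 68→86
Sum = 9+20+35+51+68+86 = 269.
LPT (decreasing processing time): T4 T1 T2 T5 T3 T6.
T4: 0→18
T1: 18→35
T2: 35→51
T5: 51→66
T3: 66→77
T6: 77→86
Sum = 18+35+51+66+77+86 = 333.
Difference = 269 − 333 = -64.

-64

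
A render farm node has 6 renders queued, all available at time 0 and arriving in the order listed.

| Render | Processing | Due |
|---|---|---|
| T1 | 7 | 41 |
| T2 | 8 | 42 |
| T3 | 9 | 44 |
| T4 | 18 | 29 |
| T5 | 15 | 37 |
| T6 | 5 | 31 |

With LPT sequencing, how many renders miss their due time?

3

LPT (decreasing processing time): T4 T5 T3 T2 T1 T6.
T4: 0→18, due 29, tardiness 0
T5: 18→33, due 37, tardiness 0
T3: 33→42, due 44, tardiness 0
T2: 42→50, due 42, tardiness 8
T1: 50→57, due 41, tardiness 16
T6: 57→62, due 31, tardiness 31
Late renders: 3.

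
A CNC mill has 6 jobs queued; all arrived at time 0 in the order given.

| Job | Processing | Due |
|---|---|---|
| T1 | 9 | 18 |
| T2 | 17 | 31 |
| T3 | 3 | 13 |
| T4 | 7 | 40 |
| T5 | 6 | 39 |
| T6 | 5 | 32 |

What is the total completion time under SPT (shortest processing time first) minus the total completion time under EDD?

-42

SPT (increasing processing time): T3 T6 T5 T4 T1 T2.
T3: 0→3
T6: 3→8
T5: 8→14
T4: 14→21
T1: 21→30
T2: 30→47
Sum = 3+8+14+21+30+47 = 123.
EDD (increasing due date): T3 T1 T2 T6 T5 T4.
T3: 0→3
T1: 3→12
T2: 12→29
T6: 29→34
T5: 34→40
T4: 40→47
Sum = 3+12+29+34+40+47 = 165.
Difference = 123 − 165 = -42.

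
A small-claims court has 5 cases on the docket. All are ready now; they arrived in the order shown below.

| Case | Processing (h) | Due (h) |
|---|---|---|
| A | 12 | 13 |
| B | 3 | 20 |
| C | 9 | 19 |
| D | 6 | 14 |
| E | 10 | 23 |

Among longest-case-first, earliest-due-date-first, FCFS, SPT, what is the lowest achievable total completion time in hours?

98

LPT (decreasing processing time): A E C D B.
A: 0→12
E: 12→22
C: 22→31
D: 31→37
B: 37→40
Sum = 12+22+31+37+40 = 142.
EDD (increasing due date): A D C B E.
A: 0→12
D: 12→18
C: 18→27
B: 27→30
E: 30→40
Sum = 12+18+27+30+40 = 127.
FIFO (arrival order): A B C D E.
A: 0→12
B: 12→15
C: 15→24
D: 24→30
E: 30→40
Sum = 12+15+24+30+40 = 121.
SPT (increasing processing time): B D C E A.
B: 0→3
D: 3→9
C: 9→18
E: 18→28
A: 28→40
Sum = 3+9+18+28+40 = 98.
LPT 142, EDD 127, FIFO 121, SPT 98 → minimum 98.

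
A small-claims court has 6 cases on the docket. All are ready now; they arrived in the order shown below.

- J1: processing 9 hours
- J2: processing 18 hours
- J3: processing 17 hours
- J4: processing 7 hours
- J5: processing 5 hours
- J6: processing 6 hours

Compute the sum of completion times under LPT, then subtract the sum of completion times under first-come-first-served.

LPT (decreasing processing time): J2 J3 J1 J4 J6 J5.
J2: 0→18
J3: 18→35
J1: 35→44
J4: 44→51
J6: 51→57
J5: 57→62
Sum = 18+35+44+51+57+62 = 267.
FIFO (arrival order): J1 J2 J3 J4 J5 J6.
J1: 0→9
J2: 9→27
J3: 27→44
J4: 44→51
J5: 51→56
J6: 56→62
Sum = 9+27+44+51+56+62 = 249.
Difference = 267 − 249 = 18.

18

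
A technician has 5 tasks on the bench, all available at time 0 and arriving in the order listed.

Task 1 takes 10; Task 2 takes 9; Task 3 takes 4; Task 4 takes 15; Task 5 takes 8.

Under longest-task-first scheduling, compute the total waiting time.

LPT (decreasing processing time): Task 4 Task 1 Task 2 Task 5 Task 3.
Task 4: waits 0, runs 0→15
Task 1: waits 15, runs 15→25
Task 2: waits 25, runs 25→34
Task 5: waits 34, runs 34→42
Task 3: waits 42, runs 42→46
Sum = 0+15+25+34+42 = 116.

116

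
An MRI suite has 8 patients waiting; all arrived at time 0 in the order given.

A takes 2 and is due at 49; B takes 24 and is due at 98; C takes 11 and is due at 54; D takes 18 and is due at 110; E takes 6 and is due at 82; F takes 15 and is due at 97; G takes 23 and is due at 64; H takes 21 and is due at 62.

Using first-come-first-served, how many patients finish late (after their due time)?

FIFO (arrival order): A B C D E F G H.
A: 0→2, due 49, tardiness 0
B: 2→26, due 98, tardiness 0
C: 26→37, due 54, tardiness 0
D: 37→55, due 110, tardiness 0
E: 55→61, due 82, tardiness 0
F: 61→76, due 97, tardiness 0
G: 76→99, due 64, tardiness 35
H: 99→120, due 62, tardiness 58
Late patients: 2.

2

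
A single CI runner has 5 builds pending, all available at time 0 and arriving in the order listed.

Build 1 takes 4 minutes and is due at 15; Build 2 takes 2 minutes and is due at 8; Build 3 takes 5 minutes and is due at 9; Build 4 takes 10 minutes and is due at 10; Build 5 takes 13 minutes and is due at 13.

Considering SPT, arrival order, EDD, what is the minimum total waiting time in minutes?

40

SPT (increasing processing time): Build 2 Build 1 Build 3 Build 4 Build 5.
Build 2: waits 0, runs 0→2
Build 1: waits 2, runs 2→6
Build 3: waits 6, runs 6→11
Build 4: waits 11, runs 11→21
Build 5: waits 21, runs 21→34
Sum = 0+2+6+11+21 = 40.
FIFO (arrival order): Build 1 Build 2 Build 3 Build 4 Build 5.
Build 1: waits 0, runs 0→4
Build 2: waits 4, runs 4→6
Build 3: waits 6, runs 6→11
Build 4: waits 11, runs 11→21
Build 5: waits 21, runs 21→34
Sum = 0+4+6+11+21 = 42.
EDD (increasing due date): Build 2 Build 3 Build 4 Build 5 Build 1.
Build 2: waits 0, runs 0→2
Build 3: waits 2, runs 2→7
Build 4: waits 7, runs 7→17
Build 5: waits 17, runs 17→30
Build 1: waits 30, runs 30→34
Sum = 0+2+7+17+30 = 56.
SPT 40, FIFO 42, EDD 56 → minimum 40.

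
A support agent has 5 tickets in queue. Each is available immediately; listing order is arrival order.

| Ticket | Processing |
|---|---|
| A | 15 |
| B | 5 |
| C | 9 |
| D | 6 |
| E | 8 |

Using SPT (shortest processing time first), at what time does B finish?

SPT (increasing processing time): B D E C A.
B: 0→5

5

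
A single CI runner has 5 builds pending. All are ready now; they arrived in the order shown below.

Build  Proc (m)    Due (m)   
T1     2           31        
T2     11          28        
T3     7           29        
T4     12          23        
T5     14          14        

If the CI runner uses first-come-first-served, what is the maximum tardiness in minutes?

32

FIFO (arrival order): T1 T2 T3 T4 T5.
T1: 0→2, due 31, tardiness 0
T2: 2→13, due 28, tardiness 0
T3: 13→20, due 29, tardiness 0
T4: 20→32, due 23, tardiness 9
T5: 32→46, due 14, tardiness 32
Maximum = 32.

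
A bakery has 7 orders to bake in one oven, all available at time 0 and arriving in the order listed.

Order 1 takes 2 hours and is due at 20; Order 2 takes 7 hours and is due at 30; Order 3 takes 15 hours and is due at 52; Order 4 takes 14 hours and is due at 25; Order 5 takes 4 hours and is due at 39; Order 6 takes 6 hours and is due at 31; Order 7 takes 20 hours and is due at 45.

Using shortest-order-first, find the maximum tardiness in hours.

23

SPT (increasing processing time): Order 1 Order 5 Order 6 Order 2 Order 4 Order 3 Order 7.
Order 1: 0→2, due 20, tardiness 0
Order 5: 2→6, due 39, tardiness 0
Order 6: 6→12, due 31, tardiness 0
Order 2: 12→19, due 30, tardiness 0
Order 4: 19→33, due 25, tardiness 8
Order 3: 33→48, due 52, tardiness 0
Order 7: 48→68, due 45, tardiness 23
Maximum = 23.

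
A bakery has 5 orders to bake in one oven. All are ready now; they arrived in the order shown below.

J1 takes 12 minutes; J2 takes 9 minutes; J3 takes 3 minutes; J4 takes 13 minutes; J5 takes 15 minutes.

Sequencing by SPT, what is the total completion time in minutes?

128

SPT (increasing processing time): J3 J2 J1 J4 J5.
J3: 0→3
J2: 3→12
J1: 12→24
J4: 24→37
J5: 37→52
Sum = 3+12+24+37+52 = 128.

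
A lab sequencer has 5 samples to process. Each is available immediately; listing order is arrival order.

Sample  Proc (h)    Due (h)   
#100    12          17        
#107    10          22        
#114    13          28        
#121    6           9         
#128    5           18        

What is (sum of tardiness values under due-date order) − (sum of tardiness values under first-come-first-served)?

-32

EDD (increasing due date): #121 #100 #128 #107 #114.
#121: 0→6, due 9, tardiness 0
#100: 6→18, due 17, tardiness 1
#128: 18→23, due 18, tardiness 5
#107: 23→33, due 22, tardiness 11
#114: 33→46, due 28, tardiness 18
Sum = 0+1+5+11+18 = 35.
FIFO (arrival order): #100 #107 #114 #121 #128.
#100: 0→12, due 17, tardiness 0
#107: 12→22, due 22, tardiness 0
#114: 22→35, due 28, tardiness 7
#121: 35→41, due 9, tardiness 32
#128: 41→46, due 18, tardiness 28
Sum = 0+0+7+32+28 = 67.
Difference = 35 − 67 = -32.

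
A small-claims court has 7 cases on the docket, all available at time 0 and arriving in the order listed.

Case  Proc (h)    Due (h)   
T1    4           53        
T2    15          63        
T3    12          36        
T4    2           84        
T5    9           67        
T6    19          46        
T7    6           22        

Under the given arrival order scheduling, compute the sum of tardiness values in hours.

60

FIFO (arrival order): T1 T2 T3 T4 T5 T6 T7.
T1: 0→4, due 53, tardiness 0
T2: 4→19, due 63, tardiness 0
T3: 19→31, due 36, tardiness 0
T4: 31→33, due 84, tardiness 0
T5: 33→42, due 67, tardiness 0
T6: 42→61, due 46, tardiness 15
T7: 61→67, due 22, tardiness 45
Sum = 0+0+0+0+0+15+45 = 60.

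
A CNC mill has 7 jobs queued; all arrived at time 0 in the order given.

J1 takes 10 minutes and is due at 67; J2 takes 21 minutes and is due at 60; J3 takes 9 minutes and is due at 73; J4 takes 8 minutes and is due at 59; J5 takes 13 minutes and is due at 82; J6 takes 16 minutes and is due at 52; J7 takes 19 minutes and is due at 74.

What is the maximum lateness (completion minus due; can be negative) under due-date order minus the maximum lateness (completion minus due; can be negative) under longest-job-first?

-23

EDD (increasing due date): J6 J4 J2 J1 J3 J7 J5.
J6: 0→16, due 52, lateness -36
J4: 16→24, due 59, lateness -35
J2: 24→45, due 60, lateness -15
J1: 45→55, due 67, lateness -12
J3: 55→64, due 73, lateness -9
J7: 64→83, due 74, lateness 9
J5: 83→96, due 82, lateness 14
Maximum = 14.
LPT (decreasing processing time): J2 J7 J6 J5 J1 J3 J4.
J2: 0→21, due 60, lateness -39
J7: 21→40, due 74, lateness -34
J6: 40→56, due 52, lateness 4
J5: 56→69, due 82, lateness -13
J1: 69→79, due 67, lateness 12
J3: 79→88, due 73, lateness 15
J4: 88→96, due 59, lateness 37
Maximum = 37.
Difference = 14 − 37 = -23.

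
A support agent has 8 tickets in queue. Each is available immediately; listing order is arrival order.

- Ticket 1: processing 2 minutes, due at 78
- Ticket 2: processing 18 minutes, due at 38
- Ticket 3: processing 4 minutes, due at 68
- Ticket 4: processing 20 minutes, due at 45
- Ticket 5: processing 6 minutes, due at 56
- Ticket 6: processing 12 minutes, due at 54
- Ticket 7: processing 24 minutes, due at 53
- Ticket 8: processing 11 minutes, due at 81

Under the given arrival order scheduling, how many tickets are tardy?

3

FIFO (arrival order): Ticket 1 Ticket 2 Ticket 3 Ticket 4 Ticket 5 Ticket 6 Ticket 7 Ticket 8.
Ticket 1: 0→2, due 78, tardiness 0
Ticket 2: 2→20, due 38, tardiness 0
Ticket 3: 20→24, due 68, tardiness 0
Ticket 4: 24→44, due 45, tardiness 0
Ticket 5: 44→50, due 56, tardiness 0
Ticket 6: 50→62, due 54, tardiness 8
Ticket 7: 62→86, due 53, tardiness 33
Ticket 8: 86→97, due 81, tardiness 16
Late tickets: 3.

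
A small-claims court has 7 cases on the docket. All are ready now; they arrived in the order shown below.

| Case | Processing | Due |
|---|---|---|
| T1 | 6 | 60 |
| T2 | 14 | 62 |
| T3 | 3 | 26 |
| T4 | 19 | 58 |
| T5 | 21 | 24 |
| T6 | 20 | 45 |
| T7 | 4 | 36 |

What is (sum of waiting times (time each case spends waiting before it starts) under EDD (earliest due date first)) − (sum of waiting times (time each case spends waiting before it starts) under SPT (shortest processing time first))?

99

EDD (increasing due date): T5 T3 T7 T6 T4 T1 T2.
T5: waits 0, runs 0→21
T3: waits 21, runs 21→24
T7: waits 24, runs 24→28
T6: waits 28, runs 28→48
T4: waits 48, runs 48→67
T1: waits 67, runs 67→73
T2: waits 73, runs 73→87
Sum = 0+21+24+28+48+67+73 = 261.
SPT (increasing processing time): T3 T7 T1 T2 T4 T6 T5.
T3: waits 0, runs 0→3
T7: waits 3, runs 3→7
T1: waits 7, runs 7→13
T2: waits 13, runs 13→27
T4: waits 27, runs 27→46
T6: waits 46, runs 46→66
T5: waits 66, runs 66→87
Sum = 0+3+7+13+27+46+66 = 162.
Difference = 261 − 162 = 99.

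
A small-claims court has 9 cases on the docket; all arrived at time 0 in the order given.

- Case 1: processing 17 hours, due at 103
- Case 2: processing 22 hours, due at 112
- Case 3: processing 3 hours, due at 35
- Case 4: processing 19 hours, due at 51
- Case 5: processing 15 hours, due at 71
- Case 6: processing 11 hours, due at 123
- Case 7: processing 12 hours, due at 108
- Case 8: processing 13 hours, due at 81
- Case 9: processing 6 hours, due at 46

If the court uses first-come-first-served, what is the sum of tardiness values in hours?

FIFO (arrival order): Case 1 Case 2 Case 3 Case 4 Case 5 Case 6 Case 7 Case 8 Case 9.
Case 1: 0→17, due 103, tardiness 0
Case 2: 17→39, due 112, tardiness 0
Case 3: 39→42, due 35, tardiness 7
Case 4: 42→61, due 51, tardiness 10
Case 5: 61→76, due 71, tardiness 5
Case 6: 76→87, due 123, tardiness 0
Case 7: 87→99, due 108, tardiness 0
Case 8: 99→112, due 81, tardiness 31
Case 9: 112→118, due 46, tardiness 72
Sum = 0+0+7+10+5+0+0+31+72 = 125.

125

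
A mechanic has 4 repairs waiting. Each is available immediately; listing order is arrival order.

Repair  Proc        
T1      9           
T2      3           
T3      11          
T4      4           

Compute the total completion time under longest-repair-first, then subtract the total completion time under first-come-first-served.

LPT (decreasing processing time): T3 T1 T4 T2.
T3: 0→11
T1: 11→20
T4: 20→24
T2: 24→27
Sum = 11+20+24+27 = 82.
FIFO (arrival order): T1 T2 T3 T4.
T1: 0→9
T2: 9→12
T3: 12→23
T4: 23→27
Sum = 9+12+23+27 = 71.
Difference = 82 − 71 = 11.

11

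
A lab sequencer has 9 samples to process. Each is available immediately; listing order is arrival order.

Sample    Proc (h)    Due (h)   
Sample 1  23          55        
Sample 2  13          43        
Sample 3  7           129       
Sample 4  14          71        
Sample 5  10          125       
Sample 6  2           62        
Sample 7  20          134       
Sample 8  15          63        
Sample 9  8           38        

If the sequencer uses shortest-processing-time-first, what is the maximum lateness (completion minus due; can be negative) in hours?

57

SPT (increasing processing time): Sample 6 Sample 3 Sample 9 Sample 5 Sample 2 Sample 4 Sample 8 Sample 7 Sample 1.
Sample 6: 0→2, due 62, lateness -60
Sample 3: 2→9, due 129, lateness -120
Sample 9: 9→17, due 38, lateness -21
Sample 5: 17→27, due 125, lateness -98
Sample 2: 27→40, due 43, lateness -3
Sample 4: 40→54, due 71, lateness -17
Sample 8: 54→69, due 63, lateness 6
Sample 7: 69→89, due 134, lateness -45
Sample 1: 89→112, due 55, lateness 57
Maximum = 57.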